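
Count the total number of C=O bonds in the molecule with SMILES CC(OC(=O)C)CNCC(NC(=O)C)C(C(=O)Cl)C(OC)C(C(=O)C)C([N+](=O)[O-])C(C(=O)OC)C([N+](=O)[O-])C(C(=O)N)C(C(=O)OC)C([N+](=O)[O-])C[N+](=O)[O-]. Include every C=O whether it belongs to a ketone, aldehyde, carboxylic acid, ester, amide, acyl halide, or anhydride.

7

CH(OCOCH3): ester, 1 C=O (running total 1).
CH(NHCOCH3): amide, 1 C=O (running total 2).
CH(COCl): acyl halide, 1 C=O (running total 3).
CH(COCH3): ketone, 1 C=O (running total 4).
CH(COOCH3): ester, 1 C=O (running total 5).
CH(CONH2): amide, 1 C=O (running total 6).
CH(COOCH3): ester, 1 C=O (running total 7).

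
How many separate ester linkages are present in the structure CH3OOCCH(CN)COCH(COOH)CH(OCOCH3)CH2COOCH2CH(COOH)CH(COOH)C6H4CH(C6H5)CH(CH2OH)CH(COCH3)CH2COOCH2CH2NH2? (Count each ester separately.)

4

CH3O–C(=O)–: carbonyl C bonded to C and to –OCH3 → ester (not ketone + ether).
pendant –C≡N: nitrile.
–C(=O)– with carbon on both sides → ketone.
pendant –COOH: carbonyl C bonded to C and –OH → carboxylic acid.
pendant –OC(=O)CH3: an acyloxy group → ester.
–C(=O)–O–C with C on the carbonyl side → ester.
pendant –COOH: carbonyl C bonded to C and –OH → carboxylic acid.
pendant –COOH: carbonyl C bonded to C and –OH → carboxylic acid.
para-disubstituted benzene ring → arene.
pendant –C6H5: benzene ring → arene.
pendant –CH2OH on an sp³ backbone C → alcohol.
pendant –COCH3: carbonyl C bonded to two carbons → ketone.
–C(=O)–O–C with C on the carbonyl side → ester.
–NH2 on an sp³ carbon with no adjacent C=O → amine.
Ester appears at: CH3OOC, CH(OCOCH3), CH2COOCH2, CH2COOCH2 → 4.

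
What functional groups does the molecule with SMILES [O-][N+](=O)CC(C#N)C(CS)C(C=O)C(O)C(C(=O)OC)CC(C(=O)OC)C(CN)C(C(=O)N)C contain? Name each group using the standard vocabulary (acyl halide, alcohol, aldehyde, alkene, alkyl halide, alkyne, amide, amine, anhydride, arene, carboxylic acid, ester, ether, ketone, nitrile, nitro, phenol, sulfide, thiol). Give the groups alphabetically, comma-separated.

–NO2 on carbon → nitro group.
pendant –C≡N: nitrile.
pendant –CH2SH → thiol.
pendant –CHO: carbonyl C bonded to C and H → aldehyde.
–OH on an sp³ carbon → alcohol (secondary).
pendant –COOCH3: carbonyl C bonded to C and –OCH3 → ester.
pendant –COOCH3: carbonyl C bonded to C and –OCH3 → ester.
pendant –CH2NH2: N on sp³ C, no adjacent C=O → amine.
pendant –CONH2: carbonyl C bonded to C and N → amide.

alcohol, aldehyde, amide, amine, ester, nitrile, nitro, thiol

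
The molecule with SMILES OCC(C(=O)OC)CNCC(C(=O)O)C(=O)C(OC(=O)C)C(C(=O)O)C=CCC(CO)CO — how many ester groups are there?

Taking each segment in turn:
  HOCH2: HO– on an sp³ carbon → alcohol.
  CH(COOCH3): pendant –COOCH3: carbonyl C bonded to C and –OCH3 → ester.
  CH2NHCH2: C–N–C with sp³ carbons and no adjacent C=O → amine (secondary).
  CH(COOH): pendant –COOH: carbonyl C bonded to C and –OH → carboxylic acid.
  CO: –C(=O)– with carbon on both sides → ketone.
  CH(OCOCH3): pendant –OC(=O)CH3: an acyloxy group → ester.
  CH(COOH): pendant –COOH: carbonyl C bonded to C and –OH → carboxylic acid.
  CH=CH: C=C double bond → alkene.
  CH(CH2OH): pendant –CH2OH on an sp³ backbone C → alcohol.
  CH2OH: –OH on an sp³ carbon → alcohol.
Ester appears at: CH(COOCH3), CH(OCOCH3) → 2.

2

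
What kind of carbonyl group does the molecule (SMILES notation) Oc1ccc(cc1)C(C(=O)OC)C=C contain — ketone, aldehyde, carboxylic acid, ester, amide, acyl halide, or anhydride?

The carbonyl is in the CH(COOCH3) segment: pendant –COOCH3: carbonyl C bonded to C and –OCH3 → ester.

ester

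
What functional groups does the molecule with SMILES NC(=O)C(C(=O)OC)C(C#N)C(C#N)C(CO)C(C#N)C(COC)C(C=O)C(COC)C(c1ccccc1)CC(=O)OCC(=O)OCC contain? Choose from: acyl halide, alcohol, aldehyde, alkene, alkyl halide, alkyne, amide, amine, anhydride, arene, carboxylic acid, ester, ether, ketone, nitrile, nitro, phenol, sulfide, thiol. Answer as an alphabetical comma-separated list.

alcohol, aldehyde, amide, arene, ester, ether, nitrile

Reading the structure from left to right:
  H2NCO: –C(=O)NH2: carbonyl C bonded to C and to N → amide (the N is not a separate amine).
  CH(COOCH3): pendant –COOCH3: carbonyl C bonded to C and –OCH3 → ester.
  CH(CN): pendant –C≡N: nitrile.
  CH(CN): pendant –C≡N: nitrile.
  CH(CH2OH): pendant –CH2OH on an sp³ backbone C → alcohol.
  CH(CN): pendant –C≡N: nitrile.
  CH(CH2OCH3): pendant –CH2OCH3: C–O–C linkage → ether.
  CH(CHO): pendant –CHO: carbonyl C bonded to C and H → aldehyde.
  CH(CH2OCH3): pendant –CH2OCH3: C–O–C linkage → ether.
  CH(C6H5): pendant –C6H5: benzene ring → arene.
  CH2COOCH2: –C(=O)–O–C with C on the carbonyl side → ester.
  COOCH2CH3: –C(=O)OCH2CH3: carbonyl C bonded to C and to –OEt → ester.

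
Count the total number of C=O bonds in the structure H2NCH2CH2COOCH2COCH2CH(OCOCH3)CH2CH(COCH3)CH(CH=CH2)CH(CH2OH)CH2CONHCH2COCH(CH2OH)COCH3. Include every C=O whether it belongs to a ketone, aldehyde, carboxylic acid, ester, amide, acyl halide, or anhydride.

7

CH2COOCH2: ester, 1 C=O (running total 1).
CO: ketone, 1 C=O (running total 2).
CH(OCOCH3): ester, 1 C=O (running total 3).
CH(COCH3): ketone, 1 C=O (running total 4).
CH2CONHCH2: amide, 1 C=O (running total 5).
CO: ketone, 1 C=O (running total 6).
CO: ketone, 1 C=O (running total 7).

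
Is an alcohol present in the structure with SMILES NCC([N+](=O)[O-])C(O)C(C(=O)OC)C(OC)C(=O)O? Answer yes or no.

yes

Working along the chain:
  H2NCH2: –NH2 on an sp³ carbon with no adjacent C=O → amine.
  CH(NO2): –NO2 on an sp³ carbon → nitro (the N=O is not a carbonyl).
  CH(OH): –OH on an sp³ carbon → alcohol (secondary).
  CH(COOCH3): pendant –COOCH3: carbonyl C bonded to C and –OCH3 → ester.
  CH(OCH3): pendant –OCH3: C–O–C with sp³ C, no adjacent C=O → ether.
  COOH: –COOH: carbonyl C bonded to –OH and C → carboxylic acid (the –OH is not a separate alcohol).
The CH(OH) segment supplies the alcohol: –OH on an sp³ carbon → alcohol (secondary).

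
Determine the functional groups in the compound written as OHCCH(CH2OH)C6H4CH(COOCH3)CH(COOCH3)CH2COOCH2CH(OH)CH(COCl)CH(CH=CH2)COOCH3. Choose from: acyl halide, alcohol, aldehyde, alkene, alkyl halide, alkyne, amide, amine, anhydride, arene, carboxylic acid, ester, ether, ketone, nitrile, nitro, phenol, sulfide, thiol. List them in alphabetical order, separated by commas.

acyl halide, alcohol, aldehyde, alkene, arene, ester

terminal –CHO: carbonyl C bonded to H and C → aldehyde.
pendant –CH2OH on an sp³ backbone C → alcohol.
para-disubstituted benzene ring → arene.
pendant –COOCH3: carbonyl C bonded to C and –OCH3 → ester.
pendant –COOCH3: carbonyl C bonded to C and –OCH3 → ester.
–C(=O)–O–C with C on the carbonyl side → ester.
–OH on an sp³ carbon → alcohol (secondary).
pendant –C(=O)X: carbonyl C bonded to C and halogen → acyl halide.
pendant –CH=CH2: C=C double bond → alkene.
–C(=O)OCH3: carbonyl C bonded to C and to –OCH3 → ester (not ketone + ether).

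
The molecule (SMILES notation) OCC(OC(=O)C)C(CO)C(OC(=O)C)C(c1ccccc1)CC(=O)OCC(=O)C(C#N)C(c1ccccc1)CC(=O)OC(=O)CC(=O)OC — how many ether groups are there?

Reading the structure from left to right:
  HOCH2: HO– on an sp³ carbon → alcohol.
  CH(OCOCH3): pendant –OC(=O)CH3: an acyloxy group → ester.
  CH(CH2OH): pendant –CH2OH on an sp³ backbone C → alcohol.
  CH(OCOCH3): pendant –OC(=O)CH3: an acyloxy group → ester.
  CH(C6H5): pendant –C6H5: benzene ring → arene.
  CH2COOCH2: –C(=O)–O–C with C on the carbonyl side → ester.
  CO: –C(=O)– with carbon on both sides → ketone.
  CH(CN): pendant –C≡N: nitrile.
  CH(C6H5): pendant –C6H5: benzene ring → arene.
  CH2CO-O-COCH2: two acyl groups sharing one oxygen, –C(=O)–O–C(=O)– → anhydride.
  COOCH3: –C(=O)OCH3: carbonyl C bonded to C and to –OCH3 → ester (not ketone + ether).
No segment is a ether: HOCH2 is alcohol, not ether; CH(OCOCH3) is ester, not ether; CH(CH2OH) is alcohol, not ether. → 0.

0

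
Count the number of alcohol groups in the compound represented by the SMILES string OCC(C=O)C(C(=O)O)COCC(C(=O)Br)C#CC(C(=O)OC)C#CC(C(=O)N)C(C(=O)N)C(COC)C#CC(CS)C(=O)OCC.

1

HO– on an sp³ carbon → alcohol.
pendant –CHO: carbonyl C bonded to C and H → aldehyde.
pendant –COOH: carbonyl C bonded to C and –OH → carboxylic acid.
C–O–C with sp³ carbons on both sides and no adjacent C=O → ether.
pendant –C(=O)X: carbonyl C bonded to C and halogen → acyl halide.
C≡C triple bond → alkyne.
pendant –COOCH3: carbonyl C bonded to C and –OCH3 → ester.
C≡C triple bond → alkyne.
pendant –CONH2: carbonyl C bonded to C and N → amide.
pendant –CONH2: carbonyl C bonded to C and N → amide.
pendant –CH2OCH3: C–O–C linkage → ether.
C≡C triple bond → alkyne.
pendant –CH2SH → thiol.
–C(=O)OCH2CH3: carbonyl C bonded to C and to –OEt → ester.
Alcohol appears at: HOCH2 → 1.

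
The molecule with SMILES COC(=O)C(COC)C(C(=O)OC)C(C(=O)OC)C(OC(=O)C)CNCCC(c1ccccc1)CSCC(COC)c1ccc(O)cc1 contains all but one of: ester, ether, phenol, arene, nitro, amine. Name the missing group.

nitro

ether: present (CH(CH2OCH3) — pendant –CH2OCH3: C–O–C linkage → ether).
phenol: present (C6H4OH — –OH attached directly to an aromatic ring → phenol (not alcohol); the ring itself is an arene).
amine: present (CH2NHCH2 — C–N–C with sp³ carbons and no adjacent C=O → amine (secondary)).
arene: present (CH(C6H5) — pendant –C6H5: benzene ring → arene).
ester: present (CH3OOC — CH3O–C(=O)–: carbonyl C bonded to C and to –OCH3 → ester (not ketone + ether)).
nitro: no segment matches this pattern.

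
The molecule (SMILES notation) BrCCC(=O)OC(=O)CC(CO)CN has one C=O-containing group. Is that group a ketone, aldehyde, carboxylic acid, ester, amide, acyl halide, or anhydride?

The carbonyl is in the CH2CO-O-COCH2 segment: two acyl groups sharing one oxygen, –C(=O)–O–C(=O)– → anhydride.

anhydride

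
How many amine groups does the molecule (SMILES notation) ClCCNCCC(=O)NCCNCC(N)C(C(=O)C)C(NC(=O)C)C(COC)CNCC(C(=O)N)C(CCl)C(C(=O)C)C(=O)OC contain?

4

Taking each segment in turn:
  ClCH2: halogen on an sp³ carbon → alkyl halide.
  CH2NHCH2: C–N–C with sp³ carbons and no adjacent C=O → amine (secondary).
  CH2CONHCH2: –C(=O)–N– linkage → amide (the N is not an amine).
  CH2NHCH2: C–N–C with sp³ carbons and no adjacent C=O → amine (secondary).
  CH(NH2): –NH2 on an sp³ carbon with no adjacent C=O → amine.
  CH(COCH3): pendant –COCH3: carbonyl C bonded to two carbons → ketone.
  CH(NHCOCH3): pendant –NHC(=O)CH3: N bonded to a carbonyl → amide (not amine).
  CH(CH2OCH3): pendant –CH2OCH3: C–O–C linkage → ether.
  CH2NHCH2: C–N–C with sp³ carbons and no adjacent C=O → amine (secondary).
  CH(CONH2): pendant –CONH2: carbonyl C bonded to C and N → amide.
  CH(CH2Cl): pendant –CH2X: halogen on sp³ carbon → alkyl halide.
  CH(COCH3): pendant –COCH3: carbonyl C bonded to two carbons → ketone.
  COOCH3: –C(=O)OCH3: carbonyl C bonded to C and to –OCH3 → ester (not ketone + ether).
Amine appears at: CH2NHCH2, CH2NHCH2, CH(NH2), CH2NHCH2 → 4.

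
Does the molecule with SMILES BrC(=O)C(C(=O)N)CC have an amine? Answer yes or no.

Reading the structure from left to right:
  BrCO: –C(=O)Br: carbonyl C bonded to C and to a halogen → acyl halide (not alkyl halide).
  CH(CONH2): pendant –CONH2: carbonyl C bonded to C and N → amide.
In CH(CONH2), the nitrogen is bonded directly to a carbonyl carbon, making it part of an amide, not a free amine.
The groups actually present are: acyl halide, amide.

no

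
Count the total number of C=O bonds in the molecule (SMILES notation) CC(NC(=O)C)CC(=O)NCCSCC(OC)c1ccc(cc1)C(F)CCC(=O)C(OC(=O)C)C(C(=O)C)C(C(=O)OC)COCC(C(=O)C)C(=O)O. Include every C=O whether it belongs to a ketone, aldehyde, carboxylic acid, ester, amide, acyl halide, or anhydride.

CH(NHCOCH3): amide, 1 C=O (running total 1).
CH2CONHCH2: amide, 1 C=O (running total 2).
CO: ketone, 1 C=O (running total 3).
CH(OCOCH3): ester, 1 C=O (running total 4).
CH(COCH3): ketone, 1 C=O (running total 5).
CH(COOCH3): ester, 1 C=O (running total 6).
CH(COCH3): ketone, 1 C=O (running total 7).
COOH: carboxylic acid, 1 C=O (running total 8).

8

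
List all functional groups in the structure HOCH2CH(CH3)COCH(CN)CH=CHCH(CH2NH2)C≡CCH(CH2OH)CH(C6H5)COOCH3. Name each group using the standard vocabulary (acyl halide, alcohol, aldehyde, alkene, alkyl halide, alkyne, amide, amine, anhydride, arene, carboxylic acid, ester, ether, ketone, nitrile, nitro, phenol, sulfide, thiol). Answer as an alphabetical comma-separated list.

Reading the structure from left to right:
  HOCH2: HO– on an sp³ carbon → alcohol.
  CO: –C(=O)– with carbon on both sides → ketone.
  CH(CN): pendant –C≡N: nitrile.
  CH=CH: C=C double bond → alkene.
  CH(CH2NH2): pendant –CH2NH2: N on sp³ C, no adjacent C=O → amine.
  C≡C: C≡C triple bond → alkyne.
  CH(CH2OH): pendant –CH2OH on an sp³ backbone C → alcohol.
  CH(C6H5): pendant –C6H5: benzene ring → arene.
  COOCH3: –C(=O)OCH3: carbonyl C bonded to C and to –OCH3 → ester (not ketone + ether).

alcohol, alkene, alkyne, amine, arene, ester, ketone, nitrile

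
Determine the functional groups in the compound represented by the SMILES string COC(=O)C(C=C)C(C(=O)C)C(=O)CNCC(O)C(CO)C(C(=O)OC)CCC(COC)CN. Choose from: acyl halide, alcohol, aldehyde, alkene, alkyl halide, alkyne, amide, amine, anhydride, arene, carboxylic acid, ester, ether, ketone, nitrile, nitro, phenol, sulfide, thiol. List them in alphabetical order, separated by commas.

alcohol, alkene, amine, ester, ether, ketone

Working along the chain:
  CH3OOC: CH3O–C(=O)–: carbonyl C bonded to C and to –OCH3 → ester (not ketone + ether).
  CH(CH=CH2): pendant –CH=CH2: C=C double bond → alkene.
  CH(COCH3): pendant –COCH3: carbonyl C bonded to two carbons → ketone.
  CO: –C(=O)– with carbon on both sides → ketone.
  CH2NHCH2: C–N–C with sp³ carbons and no adjacent C=O → amine (secondary).
  CH(OH): –OH on an sp³ carbon → alcohol (secondary).
  CH(CH2OH): pendant –CH2OH on an sp³ backbone C → alcohol.
  CH(COOCH3): pendant –COOCH3: carbonyl C bonded to C and –OCH3 → ester.
  CH(CH2OCH3): pendant –CH2OCH3: C–O–C linkage → ether.
  CH2NH2: –NH2 on an sp³ carbon with no adjacent C=O → amine.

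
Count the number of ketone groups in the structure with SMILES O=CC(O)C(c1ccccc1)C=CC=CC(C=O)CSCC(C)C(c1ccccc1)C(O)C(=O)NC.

terminal –CHO: carbonyl C bonded to H and C → aldehyde.
–OH on an sp³ carbon → alcohol (secondary).
pendant –C6H5: benzene ring → arene.
C=C double bond → alkene.
C=C double bond → alkene.
pendant –CHO: carbonyl C bonded to C and H → aldehyde.
C–S–C linkage → sulfide (thioether).
pendant –C6H5: benzene ring → arene.
–OH on an sp³ carbon → alcohol (secondary).
–C(=O)NHCH3: carbonyl C bonded to C and to N → amide (the N is not an amine).
No segment is a ketone: OHC is aldehyde, not ketone; CH(CHO) is aldehyde, not ketone; CONHCH3 is amide, not ketone. → 0.

0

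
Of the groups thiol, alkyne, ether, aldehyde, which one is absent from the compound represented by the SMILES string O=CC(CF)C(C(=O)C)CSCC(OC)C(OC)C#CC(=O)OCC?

thiol

alkyne: present (C≡C — C≡C triple bond → alkyne).
aldehyde: present (OHC — terminal –CHO: carbonyl C bonded to H and C → aldehyde).
ether: present (CH(OCH3) — pendant –OCH3: C–O–C with sp³ C, no adjacent C=O → ether).
thiol: no segment matches this pattern.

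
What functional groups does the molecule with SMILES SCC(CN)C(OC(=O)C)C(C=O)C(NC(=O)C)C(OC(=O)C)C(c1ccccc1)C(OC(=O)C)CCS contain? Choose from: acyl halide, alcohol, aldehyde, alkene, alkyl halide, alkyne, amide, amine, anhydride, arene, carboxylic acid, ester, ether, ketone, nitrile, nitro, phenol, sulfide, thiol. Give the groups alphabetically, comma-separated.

–SH on an sp³ carbon → thiol.
pendant –CH2NH2: N on sp³ C, no adjacent C=O → amine.
pendant –OC(=O)CH3: an acyloxy group → ester.
pendant –CHO: carbonyl C bonded to C and H → aldehyde.
pendant –NHC(=O)CH3: N bonded to a carbonyl → amide (not amine).
pendant –OC(=O)CH3: an acyloxy group → ester.
pendant –C6H5: benzene ring → arene.
pendant –OC(=O)CH3: an acyloxy group → ester.
–SH on an sp³ carbon → thiol.

aldehyde, amide, amine, arene, ester, thiol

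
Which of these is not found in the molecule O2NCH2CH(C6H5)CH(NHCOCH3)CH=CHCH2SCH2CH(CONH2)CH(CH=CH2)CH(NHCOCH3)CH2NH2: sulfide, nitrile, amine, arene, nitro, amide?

nitro: present (O2NCH2 — –NO2 on carbon → nitro group).
sulfide: present (CH2SCH2 — C–S–C linkage → sulfide (thioether)).
amide: present (CH(NHCOCH3) — pendant –NHC(=O)CH3: N bonded to a carbonyl → amide (not amine)).
arene: present (CH(C6H5) — pendant –C6H5: benzene ring → arene).
amine: present (CH2NH2 — –NH2 on an sp³ carbon with no adjacent C=O → amine).
nitrile: no segment matches this pattern.

nitrile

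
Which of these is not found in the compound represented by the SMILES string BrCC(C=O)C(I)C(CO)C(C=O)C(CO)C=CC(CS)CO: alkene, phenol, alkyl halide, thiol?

thiol: present (CH(CH2SH) — pendant –CH2SH → thiol).
alkene: present (CH=CH — C=C double bond → alkene).
alkyl halide: present (BrCH2 — halogen on an sp³ carbon → alkyl halide).
phenol: absent. In each of CH(CH2OH) and CH2OH, the –OH is on an sp³ carbon, not on an aromatic ring, so it is an alcohol.

phenol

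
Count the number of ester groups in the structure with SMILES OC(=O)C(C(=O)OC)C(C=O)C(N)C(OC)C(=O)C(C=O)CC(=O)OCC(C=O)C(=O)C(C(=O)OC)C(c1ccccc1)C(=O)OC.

4

–COOH: carbonyl C bonded to –OH and C → carboxylic acid (the –OH is not a separate alcohol).
pendant –COOCH3: carbonyl C bonded to C and –OCH3 → ester.
pendant –CHO: carbonyl C bonded to C and H → aldehyde.
–NH2 on an sp³ carbon with no adjacent C=O → amine.
pendant –OCH3: C–O–C with sp³ C, no adjacent C=O → ether.
–C(=O)– with carbon on both sides → ketone.
pendant –CHO: carbonyl C bonded to C and H → aldehyde.
–C(=O)–O–C with C on the carbonyl side → ester.
pendant –CHO: carbonyl C bonded to C and H → aldehyde.
–C(=O)– with carbon on both sides → ketone.
pendant –COOCH3: carbonyl C bonded to C and –OCH3 → ester.
pendant –C6H5: benzene ring → arene.
–C(=O)OCH3: carbonyl C bonded to C and to –OCH3 → ester (not ketone + ether).
Ester appears at: CH(COOCH3), CH2COOCH2, CH(COOCH3), COOCH3 → 4.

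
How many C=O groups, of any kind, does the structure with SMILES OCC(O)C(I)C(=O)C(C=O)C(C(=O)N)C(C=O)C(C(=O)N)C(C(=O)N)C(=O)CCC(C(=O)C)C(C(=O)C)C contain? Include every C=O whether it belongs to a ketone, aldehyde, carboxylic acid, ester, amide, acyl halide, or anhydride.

9

CO: ketone, 1 C=O (running total 1).
CH(CHO): aldehyde, 1 C=O (running total 2).
CH(CONH2): amide, 1 C=O (running total 3).
CH(CHO): aldehyde, 1 C=O (running total 4).
CH(CONH2): amide, 1 C=O (running total 5).
CH(CONH2): amide, 1 C=O (running total 6).
CO: ketone, 1 C=O (running total 7).
CH(COCH3): ketone, 1 C=O (running total 8).
CH(COCH3): ketone, 1 C=O (running total 9).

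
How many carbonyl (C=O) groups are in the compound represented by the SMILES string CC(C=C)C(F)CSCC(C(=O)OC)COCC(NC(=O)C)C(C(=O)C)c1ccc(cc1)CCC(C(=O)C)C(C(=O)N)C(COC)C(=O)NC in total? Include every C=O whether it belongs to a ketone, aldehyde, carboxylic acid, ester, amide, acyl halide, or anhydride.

CH(COOCH3): ester, 1 C=O (running total 1).
CH(NHCOCH3): amide, 1 C=O (running total 2).
CH(COCH3): ketone, 1 C=O (running total 3).
CH(COCH3): ketone, 1 C=O (running total 4).
CH(CONH2): amide, 1 C=O (running total 5).
CONHCH3: amide, 1 C=O (running total 6).

6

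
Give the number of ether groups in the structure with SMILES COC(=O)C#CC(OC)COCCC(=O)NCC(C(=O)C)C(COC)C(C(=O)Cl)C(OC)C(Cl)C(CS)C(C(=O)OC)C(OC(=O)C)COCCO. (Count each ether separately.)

Working along the chain:
  CH3OOC: CH3O–C(=O)–: carbonyl C bonded to C and to –OCH3 → ester (not ketone + ether).
  C≡C: C≡C triple bond → alkyne.
  CH(OCH3): pendant –OCH3: C–O–C with sp³ C, no adjacent C=O → ether.
  CH2OCH2: C–O–C with sp³ carbons on both sides and no adjacent C=O → ether.
  CH2CONHCH2: –C(=O)–N– linkage → amide (the N is not an amine).
  CH(COCH3): pendant –COCH3: carbonyl C bonded to two carbons → ketone.
  CH(CH2OCH3): pendant –CH2OCH3: C–O–C linkage → ether.
  CH(COCl): pendant –C(=O)X: carbonyl C bonded to C and halogen → acyl halide.
  CH(OCH3): pendant –OCH3: C–O–C with sp³ C, no adjacent C=O → ether.
  CH(Cl): halogen on an sp³ carbon → alkyl halide.
  CH(CH2SH): pendant –CH2SH → thiol.
  CH(COOCH3): pendant –COOCH3: carbonyl C bonded to C and –OCH3 → ester.
  CH(OCOCH3): pendant –OC(=O)CH3: an acyloxy group → ester.
  CH2OCH2: C–O–C with sp³ carbons on both sides and no adjacent C=O → ether.
  CH2OH: –OH on an sp³ carbon → alcohol.
Ether appears at: CH(OCH3), CH2OCH2, CH(CH2OCH3), CH(OCH3), CH2OCH2 → 5.

5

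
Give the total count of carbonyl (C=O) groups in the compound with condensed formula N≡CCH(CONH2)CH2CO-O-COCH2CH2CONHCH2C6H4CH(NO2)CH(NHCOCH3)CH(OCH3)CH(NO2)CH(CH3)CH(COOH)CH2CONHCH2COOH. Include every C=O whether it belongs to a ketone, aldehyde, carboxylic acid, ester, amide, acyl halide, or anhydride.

CH(CONH2): amide, 1 C=O (running total 1).
CH2CO-O-COCH2: anhydride, 2 C=O (running total 3).
CH2CONHCH2: amide, 1 C=O (running total 4).
CH(NHCOCH3): amide, 1 C=O (running total 5).
CH(COOH): carboxylic acid, 1 C=O (running total 6).
CH2CONHCH2: amide, 1 C=O (running total 7).
COOH: carboxylic acid, 1 C=O (running total 8).

8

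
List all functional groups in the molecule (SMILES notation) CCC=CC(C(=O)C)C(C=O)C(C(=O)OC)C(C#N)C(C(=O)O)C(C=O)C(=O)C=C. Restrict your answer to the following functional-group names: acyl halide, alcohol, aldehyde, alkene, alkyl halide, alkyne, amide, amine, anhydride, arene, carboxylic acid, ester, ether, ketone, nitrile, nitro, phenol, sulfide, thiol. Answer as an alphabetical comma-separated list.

Taking each segment in turn:
  CH=CH: C=C double bond → alkene.
  CH(COCH3): pendant –COCH3: carbonyl C bonded to two carbons → ketone.
  CH(CHO): pendant –CHO: carbonyl C bonded to C and H → aldehyde.
  CH(COOCH3): pendant –COOCH3: carbonyl C bonded to C and –OCH3 → ester.
  CH(CN): pendant –C≡N: nitrile.
  CH(COOH): pendant –COOH: carbonyl C bonded to C and –OH → carboxylic acid.
  CH(CHO): pendant –CHO: carbonyl C bonded to C and H → aldehyde.
  CO: –C(=O)– with carbon on both sides → ketone.
  CH=CH2: C=C double bond → alkene.

aldehyde, alkene, carboxylic acid, ester, ketone, nitrile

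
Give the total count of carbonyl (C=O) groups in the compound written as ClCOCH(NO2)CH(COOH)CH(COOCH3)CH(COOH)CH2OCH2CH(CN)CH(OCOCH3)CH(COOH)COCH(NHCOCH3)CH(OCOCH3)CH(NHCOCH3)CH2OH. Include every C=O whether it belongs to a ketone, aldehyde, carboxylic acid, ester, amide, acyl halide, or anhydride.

ClCO: acyl halide, 1 C=O (running total 1).
CH(COOH): carboxylic acid, 1 C=O (running total 2).
CH(COOCH3): ester, 1 C=O (running total 3).
CH(COOH): carboxylic acid, 1 C=O (running total 4).
CH(OCOCH3): ester, 1 C=O (running total 5).
CH(COOH): carboxylic acid, 1 C=O (running total 6).
CO: ketone, 1 C=O (running total 7).
CH(NHCOCH3): amide, 1 C=O (running total 8).
CH(OCOCH3): ester, 1 C=O (running total 9).
CH(NHCOCH3): amide, 1 C=O (running total 10).

10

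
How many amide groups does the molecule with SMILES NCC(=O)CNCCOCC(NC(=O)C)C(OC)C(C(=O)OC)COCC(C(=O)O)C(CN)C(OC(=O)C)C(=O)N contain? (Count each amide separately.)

–NH2 on an sp³ carbon with no adjacent C=O → amine.
–C(=O)– with carbon on both sides → ketone.
C–N–C with sp³ carbons and no adjacent C=O → amine (secondary).
C–O–C with sp³ carbons on both sides and no adjacent C=O → ether.
pendant –NHC(=O)CH3: N bonded to a carbonyl → amide (not amine).
pendant –OCH3: C–O–C with sp³ C, no adjacent C=O → ether.
pendant –COOCH3: carbonyl C bonded to C and –OCH3 → ester.
C–O–C with sp³ carbons on both sides and no adjacent C=O → ether.
pendant –COOH: carbonyl C bonded to C and –OH → carboxylic acid.
pendant –CH2NH2: N on sp³ C, no adjacent C=O → amine.
pendant –OC(=O)CH3: an acyloxy group → ester.
–C(=O)NH2: carbonyl C bonded to C and to N → amide (the N is not a separate amine).
Amide appears at: CH(NHCOCH3), CONH2 → 2.

2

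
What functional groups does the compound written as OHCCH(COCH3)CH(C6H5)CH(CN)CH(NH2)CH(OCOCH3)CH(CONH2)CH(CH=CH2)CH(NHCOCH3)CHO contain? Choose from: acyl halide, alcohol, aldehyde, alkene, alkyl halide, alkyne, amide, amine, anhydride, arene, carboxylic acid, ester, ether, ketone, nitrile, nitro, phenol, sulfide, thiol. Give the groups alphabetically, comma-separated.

aldehyde, alkene, amide, amine, arene, ester, ketone, nitrile

terminal –CHO: carbonyl C bonded to H and C → aldehyde.
pendant –COCH3: carbonyl C bonded to two carbons → ketone.
pendant –C6H5: benzene ring → arene.
pendant –C≡N: nitrile.
–NH2 on an sp³ carbon with no adjacent C=O → amine.
pendant –OC(=O)CH3: an acyloxy group → ester.
pendant –CONH2: carbonyl C bonded to C and N → amide.
pendant –CH=CH2: C=C double bond → alkene.
pendant –NHC(=O)CH3: N bonded to a carbonyl → amide (not amine).
terminal –CHO: carbonyl C bonded to H and C → aldehyde.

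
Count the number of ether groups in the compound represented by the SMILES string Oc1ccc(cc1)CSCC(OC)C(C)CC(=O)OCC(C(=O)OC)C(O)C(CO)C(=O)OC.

Working along the chain:
  HOC6H4: –OH attached directly to an aromatic ring → phenol (not alcohol); the ring itself is an arene.
  CH2SCH2: C–S–C linkage → sulfide (thioether).
  CH(OCH3): pendant –OCH3: C–O–C with sp³ C, no adjacent C=O → ether.
  CH2COOCH2: –C(=O)–O–C with C on the carbonyl side → ester.
  CH(COOCH3): pendant –COOCH3: carbonyl C bonded to C and –OCH3 → ester.
  CH(OH): –OH on an sp³ carbon → alcohol (secondary).
  CH(CH2OH): pendant –CH2OH on an sp³ backbone C → alcohol.
  COOCH3: –C(=O)OCH3: carbonyl C bonded to C and to –OCH3 → ester (not ketone + ether).
Ether appears at: CH(OCH3) → 1.

1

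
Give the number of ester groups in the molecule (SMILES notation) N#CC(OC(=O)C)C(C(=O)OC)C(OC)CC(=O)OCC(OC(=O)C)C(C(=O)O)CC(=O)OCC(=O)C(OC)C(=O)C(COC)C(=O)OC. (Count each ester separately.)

6

N≡C–: carbon triple-bonded to nitrogen → nitrile.
pendant –OC(=O)CH3: an acyloxy group → ester.
pendant –COOCH3: carbonyl C bonded to C and –OCH3 → ester.
pendant –OCH3: C–O–C with sp³ C, no adjacent C=O → ether.
–C(=O)–O–C with C on the carbonyl side → ester.
pendant –OC(=O)CH3: an acyloxy group → ester.
pendant –COOH: carbonyl C bonded to C and –OH → carboxylic acid.
–C(=O)–O–C with C on the carbonyl side → ester.
–C(=O)– with carbon on both sides → ketone.
pendant –OCH3: C–O–C with sp³ C, no adjacent C=O → ether.
–C(=O)– with carbon on both sides → ketone.
pendant –CH2OCH3: C–O–C linkage → ether.
–C(=O)OCH3: carbonyl C bonded to C and to –OCH3 → ester (not ketone + ether).
Ester appears at: CH(OCOCH3), CH(COOCH3), CH2COOCH2, CH(OCOCH3), CH2COOCH2, COOCH3 → 6.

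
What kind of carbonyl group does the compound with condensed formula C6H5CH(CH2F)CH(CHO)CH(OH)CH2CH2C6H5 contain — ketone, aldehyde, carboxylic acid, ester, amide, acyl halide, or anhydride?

The carbonyl is in the CH(CHO) segment: pendant –CHO: carbonyl C bonded to C and H → aldehyde.

aldehyde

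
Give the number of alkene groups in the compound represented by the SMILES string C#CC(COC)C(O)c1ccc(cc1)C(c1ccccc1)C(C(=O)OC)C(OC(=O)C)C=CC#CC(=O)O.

Taking each segment in turn:
  HC≡C: C≡C triple bond → alkyne.
  CH(CH2OCH3): pendant –CH2OCH3: C–O–C linkage → ether.
  CH(OH): –OH on an sp³ carbon → alcohol (secondary).
  C6H4: para-disubstituted benzene ring → arene.
  CH(C6H5): pendant –C6H5: benzene ring → arene.
  CH(COOCH3): pendant –COOCH3: carbonyl C bonded to C and –OCH3 → ester.
  CH(OCOCH3): pendant –OC(=O)CH3: an acyloxy group → ester.
  CH=CH: C=C double bond → alkene.
  C≡C: C≡C triple bond → alkyne.
  COOH: –COOH: carbonyl C bonded to –OH and C → carboxylic acid (the –OH is not a separate alcohol).
Alkene appears at: CH=CH → 1.

1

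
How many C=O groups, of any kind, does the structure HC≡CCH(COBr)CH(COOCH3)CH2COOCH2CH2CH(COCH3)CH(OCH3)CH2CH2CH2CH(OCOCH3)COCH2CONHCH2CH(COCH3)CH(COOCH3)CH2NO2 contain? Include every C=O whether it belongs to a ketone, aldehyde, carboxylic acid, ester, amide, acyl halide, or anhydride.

9

CH(COBr): acyl halide, 1 C=O (running total 1).
CH(COOCH3): ester, 1 C=O (running total 2).
CH2COOCH2: ester, 1 C=O (running total 3).
CH(COCH3): ketone, 1 C=O (running total 4).
CH(OCOCH3): ester, 1 C=O (running total 5).
CO: ketone, 1 C=O (running total 6).
CH2CONHCH2: amide, 1 C=O (running total 7).
CH(COCH3): ketone, 1 C=O (running total 8).
CH(COOCH3): ester, 1 C=O (running total 9).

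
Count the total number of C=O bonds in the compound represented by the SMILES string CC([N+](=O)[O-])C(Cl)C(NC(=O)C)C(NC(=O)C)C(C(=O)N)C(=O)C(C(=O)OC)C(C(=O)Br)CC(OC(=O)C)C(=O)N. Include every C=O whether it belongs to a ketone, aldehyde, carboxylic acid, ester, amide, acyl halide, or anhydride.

8

CH(NHCOCH3): amide, 1 C=O (running total 1).
CH(NHCOCH3): amide, 1 C=O (running total 2).
CH(CONH2): amide, 1 C=O (running total 3).
CO: ketone, 1 C=O (running total 4).
CH(COOCH3): ester, 1 C=O (running total 5).
CH(COBr): acyl halide, 1 C=O (running total 6).
CH(OCOCH3): ester, 1 C=O (running total 7).
CONH2: amide, 1 C=O (running total 8).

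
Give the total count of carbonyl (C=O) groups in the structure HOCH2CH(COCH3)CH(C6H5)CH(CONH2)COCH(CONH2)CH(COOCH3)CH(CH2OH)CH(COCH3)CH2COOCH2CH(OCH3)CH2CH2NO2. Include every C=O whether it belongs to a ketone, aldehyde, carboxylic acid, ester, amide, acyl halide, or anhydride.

7

CH(COCH3): ketone, 1 C=O (running total 1).
CH(CONH2): amide, 1 C=O (running total 2).
CO: ketone, 1 C=O (running total 3).
CH(CONH2): amide, 1 C=O (running total 4).
CH(COOCH3): ester, 1 C=O (running total 5).
CH(COCH3): ketone, 1 C=O (running total 6).
CH2COOCH2: ester, 1 C=O (running total 7).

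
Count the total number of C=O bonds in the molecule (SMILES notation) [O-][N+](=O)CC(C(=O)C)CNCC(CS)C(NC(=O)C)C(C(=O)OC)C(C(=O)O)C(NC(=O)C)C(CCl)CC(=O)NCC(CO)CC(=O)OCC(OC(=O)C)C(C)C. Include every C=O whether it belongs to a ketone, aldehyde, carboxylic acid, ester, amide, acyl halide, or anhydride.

CH(COCH3): ketone, 1 C=O (running total 1).
CH(NHCOCH3): amide, 1 C=O (running total 2).
CH(COOCH3): ester, 1 C=O (running total 3).
CH(COOH): carboxylic acid, 1 C=O (running total 4).
CH(NHCOCH3): amide, 1 C=O (running total 5).
CH2CONHCH2: amide, 1 C=O (running total 6).
CH2COOCH2: ester, 1 C=O (running total 7).
CH(OCOCH3): ester, 1 C=O (running total 8).

8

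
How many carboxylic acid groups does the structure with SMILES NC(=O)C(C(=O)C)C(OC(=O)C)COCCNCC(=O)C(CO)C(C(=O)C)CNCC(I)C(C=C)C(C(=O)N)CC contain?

0

–C(=O)NH2: carbonyl C bonded to C and to N → amide (the N is not a separate amine).
pendant –COCH3: carbonyl C bonded to two carbons → ketone.
pendant –OC(=O)CH3: an acyloxy group → ester.
C–O–C with sp³ carbons on both sides and no adjacent C=O → ether.
C–N–C with sp³ carbons and no adjacent C=O → amine (secondary).
–C(=O)– with carbon on both sides → ketone.
pendant –CH2OH on an sp³ backbone C → alcohol.
pendant –COCH3: carbonyl C bonded to two carbons → ketone.
C–N–C with sp³ carbons and no adjacent C=O → amine (secondary).
halogen on an sp³ carbon → alkyl halide.
pendant –CH=CH2: C=C double bond → alkene.
pendant –CONH2: carbonyl C bonded to C and N → amide.
No segment is a carboxylic acid: H2NCO is amide, not carboxylic acid; CH(OCOCH3) is ester, not carboxylic acid; CH(CH2OH) is alcohol, not carboxylic acid. → 0.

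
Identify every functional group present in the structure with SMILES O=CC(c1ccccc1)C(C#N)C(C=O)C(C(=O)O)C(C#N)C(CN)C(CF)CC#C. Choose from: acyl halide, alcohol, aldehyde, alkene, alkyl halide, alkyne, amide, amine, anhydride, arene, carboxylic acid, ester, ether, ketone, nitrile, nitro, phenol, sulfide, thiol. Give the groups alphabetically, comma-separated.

Working along the chain:
  OHC: terminal –CHO: carbonyl C bonded to H and C → aldehyde.
  CH(C6H5): pendant –C6H5: benzene ring → arene.
  CH(CN): pendant –C≡N: nitrile.
  CH(CHO): pendant –CHO: carbonyl C bonded to C and H → aldehyde.
  CH(COOH): pendant –COOH: carbonyl C bonded to C and –OH → carboxylic acid.
  CH(CN): pendant –C≡N: nitrile.
  CH(CH2NH2): pendant –CH2NH2: N on sp³ C, no adjacent C=O → amine.
  CH(CH2F): pendant –CH2X: halogen on sp³ carbon → alkyl halide.
  C≡CH: C≡C triple bond → alkyne.

aldehyde, alkyl halide, alkyne, amine, arene, carboxylic acid, nitrile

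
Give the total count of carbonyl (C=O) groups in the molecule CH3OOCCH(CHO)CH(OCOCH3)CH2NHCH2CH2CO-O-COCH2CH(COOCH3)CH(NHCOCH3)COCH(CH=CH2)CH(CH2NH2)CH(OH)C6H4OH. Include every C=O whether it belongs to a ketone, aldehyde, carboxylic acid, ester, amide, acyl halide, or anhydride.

8

CH3OOC: ester, 1 C=O (running total 1).
CH(CHO): aldehyde, 1 C=O (running total 2).
CH(OCOCH3): ester, 1 C=O (running total 3).
CH2CO-O-COCH2: anhydride, 2 C=O (running total 5).
CH(COOCH3): ester, 1 C=O (running total 6).
CH(NHCOCH3): amide, 1 C=O (running total 7).
CO: ketone, 1 C=O (running total 8).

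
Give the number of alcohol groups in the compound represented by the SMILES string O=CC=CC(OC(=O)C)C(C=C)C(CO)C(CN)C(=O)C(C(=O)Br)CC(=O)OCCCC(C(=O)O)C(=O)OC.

Reading the structure from left to right:
  OHC: terminal –CHO: carbonyl C bonded to H and C → aldehyde.
  CH=CH: C=C double bond → alkene.
  CH(OCOCH3): pendant –OC(=O)CH3: an acyloxy group → ester.
  CH(CH=CH2): pendant –CH=CH2: C=C double bond → alkene.
  CH(CH2OH): pendant –CH2OH on an sp³ backbone C → alcohol.
  CH(CH2NH2): pendant –CH2NH2: N on sp³ C, no adjacent C=O → amine.
  CO: –C(=O)– with carbon on both sides → ketone.
  CH(COBr): pendant –C(=O)X: carbonyl C bonded to C and halogen → acyl halide.
  CH2COOCH2: –C(=O)–O–C with C on the carbonyl side → ester.
  CH(COOH): pendant –COOH: carbonyl C bonded to C and –OH → carboxylic acid.
  COOCH3: –C(=O)OCH3: carbonyl C bonded to C and to –OCH3 → ester (not ketone + ether).
Alcohol appears at: CH(CH2OH) → 1.

1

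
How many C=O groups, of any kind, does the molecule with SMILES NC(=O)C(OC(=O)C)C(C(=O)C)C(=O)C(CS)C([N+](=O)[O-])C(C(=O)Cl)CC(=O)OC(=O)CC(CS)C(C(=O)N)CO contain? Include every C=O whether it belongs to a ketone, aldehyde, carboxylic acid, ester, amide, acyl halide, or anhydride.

8

H2NCO: amide, 1 C=O (running total 1).
CH(OCOCH3): ester, 1 C=O (running total 2).
CH(COCH3): ketone, 1 C=O (running total 3).
CO: ketone, 1 C=O (running total 4).
CH(COCl): acyl halide, 1 C=O (running total 5).
CH2CO-O-COCH2: anhydride, 2 C=O (running total 7).
CH(CONH2): amide, 1 C=O (running total 8).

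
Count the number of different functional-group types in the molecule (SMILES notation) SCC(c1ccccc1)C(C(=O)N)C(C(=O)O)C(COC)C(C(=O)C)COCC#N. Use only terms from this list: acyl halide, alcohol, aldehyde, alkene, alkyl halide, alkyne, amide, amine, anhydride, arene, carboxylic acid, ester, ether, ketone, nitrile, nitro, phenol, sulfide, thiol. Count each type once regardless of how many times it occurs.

–SH on an sp³ carbon → thiol.
pendant –C6H5: benzene ring → arene.
pendant –CONH2: carbonyl C bonded to C and N → amide.
pendant –COOH: carbonyl C bonded to C and –OH → carboxylic acid.
pendant –CH2OCH3: C–O–C linkage → ether.
pendant –COCH3: carbonyl C bonded to two carbons → ketone.
C–O–C with sp³ carbons on both sides and no adjacent C=O → ether.
–C≡N: carbon triple-bonded to nitrogen → nitrile.
Distinct types present: amide, arene, carboxylic acid, ether, ketone, nitrile, thiol.

7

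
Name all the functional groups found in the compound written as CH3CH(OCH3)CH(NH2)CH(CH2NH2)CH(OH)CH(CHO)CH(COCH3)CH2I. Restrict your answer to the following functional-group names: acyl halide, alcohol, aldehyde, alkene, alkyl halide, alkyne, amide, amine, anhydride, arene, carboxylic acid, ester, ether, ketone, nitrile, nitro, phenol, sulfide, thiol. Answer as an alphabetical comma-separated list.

Taking each segment in turn:
  CH(OCH3): pendant –OCH3: C–O–C with sp³ C, no adjacent C=O → ether.
  CH(NH2): –NH2 on an sp³ carbon with no adjacent C=O → amine.
  CH(CH2NH2): pendant –CH2NH2: N on sp³ C, no adjacent C=O → amine.
  CH(OH): –OH on an sp³ carbon → alcohol (secondary).
  CH(CHO): pendant –CHO: carbonyl C bonded to C and H → aldehyde.
  CH(COCH3): pendant –COCH3: carbonyl C bonded to two carbons → ketone.
  CH2I: halogen on an sp³ carbon → alkyl halide.

alcohol, aldehyde, alkyl halide, amine, ether, ketone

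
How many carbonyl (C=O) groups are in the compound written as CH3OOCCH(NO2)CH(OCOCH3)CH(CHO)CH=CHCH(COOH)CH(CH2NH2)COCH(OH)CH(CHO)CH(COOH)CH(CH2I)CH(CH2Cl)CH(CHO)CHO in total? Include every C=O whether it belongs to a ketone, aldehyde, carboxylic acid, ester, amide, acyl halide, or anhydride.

CH3OOC: ester, 1 C=O (running total 1).
CH(OCOCH3): ester, 1 C=O (running total 2).
CH(CHO): aldehyde, 1 C=O (running total 3).
CH(COOH): carboxylic acid, 1 C=O (running total 4).
CO: ketone, 1 C=O (running total 5).
CH(CHO): aldehyde, 1 C=O (running total 6).
CH(COOH): carboxylic acid, 1 C=O (running total 7).
CH(CHO): aldehyde, 1 C=O (running total 8).
CHO: aldehyde, 1 C=O (running total 9).

9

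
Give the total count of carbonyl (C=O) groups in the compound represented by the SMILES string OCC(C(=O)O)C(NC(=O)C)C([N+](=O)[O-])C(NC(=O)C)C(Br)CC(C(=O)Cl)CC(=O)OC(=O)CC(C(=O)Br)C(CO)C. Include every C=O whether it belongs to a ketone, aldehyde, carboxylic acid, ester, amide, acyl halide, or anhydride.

7

CH(COOH): carboxylic acid, 1 C=O (running total 1).
CH(NHCOCH3): amide, 1 C=O (running total 2).
CH(NHCOCH3): amide, 1 C=O (running total 3).
CH(COCl): acyl halide, 1 C=O (running total 4).
CH2CO-O-COCH2: anhydride, 2 C=O (running total 6).
CH(COBr): acyl halide, 1 C=O (running total 7).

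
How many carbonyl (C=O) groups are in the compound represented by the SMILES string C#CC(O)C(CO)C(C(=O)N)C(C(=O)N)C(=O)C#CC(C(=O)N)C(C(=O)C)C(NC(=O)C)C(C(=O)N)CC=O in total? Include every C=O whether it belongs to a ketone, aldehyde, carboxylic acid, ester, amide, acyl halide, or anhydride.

CH(CONH2): amide, 1 C=O (running total 1).
CH(CONH2): amide, 1 C=O (running total 2).
CO: ketone, 1 C=O (running total 3).
CH(CONH2): amide, 1 C=O (running total 4).
CH(COCH3): ketone, 1 C=O (running total 5).
CH(NHCOCH3): amide, 1 C=O (running total 6).
CH(CONH2): amide, 1 C=O (running total 7).
CHO: aldehyde, 1 C=O (running total 8).

8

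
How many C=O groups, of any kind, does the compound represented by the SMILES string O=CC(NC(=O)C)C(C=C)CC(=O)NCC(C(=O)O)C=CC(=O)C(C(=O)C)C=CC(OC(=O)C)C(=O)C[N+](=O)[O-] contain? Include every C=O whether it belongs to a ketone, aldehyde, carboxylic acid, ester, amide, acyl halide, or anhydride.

8

OHC: aldehyde, 1 C=O (running total 1).
CH(NHCOCH3): amide, 1 C=O (running total 2).
CH2CONHCH2: amide, 1 C=O (running total 3).
CH(COOH): carboxylic acid, 1 C=O (running total 4).
CO: ketone, 1 C=O (running total 5).
CH(COCH3): ketone, 1 C=O (running total 6).
CH(OCOCH3): ester, 1 C=O (running total 7).
CO: ketone, 1 C=O (running total 8).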